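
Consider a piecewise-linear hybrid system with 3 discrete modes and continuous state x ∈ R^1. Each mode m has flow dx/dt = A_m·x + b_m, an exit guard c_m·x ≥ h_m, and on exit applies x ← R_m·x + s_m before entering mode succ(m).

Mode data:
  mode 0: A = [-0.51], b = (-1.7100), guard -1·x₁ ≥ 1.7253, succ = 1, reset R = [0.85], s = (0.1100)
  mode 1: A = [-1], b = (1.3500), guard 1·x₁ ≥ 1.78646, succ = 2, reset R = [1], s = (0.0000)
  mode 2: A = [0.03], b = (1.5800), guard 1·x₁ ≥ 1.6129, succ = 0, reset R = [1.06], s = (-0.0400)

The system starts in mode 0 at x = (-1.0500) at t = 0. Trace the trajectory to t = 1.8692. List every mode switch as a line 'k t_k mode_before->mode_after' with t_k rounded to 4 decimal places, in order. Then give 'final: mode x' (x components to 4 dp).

Mode 0: guard c·x = 1.7253 hit at Δt = 0.6805 (t = 0.6805), x⁻ = (-1.7253) → reset → x⁺ = (-1.3565), jump to mode 1
Mode 1: flow for 1.1887 to horizon, guard not reached → x = (0.5256)

1 0.6805 0->1
final: 1 0.5256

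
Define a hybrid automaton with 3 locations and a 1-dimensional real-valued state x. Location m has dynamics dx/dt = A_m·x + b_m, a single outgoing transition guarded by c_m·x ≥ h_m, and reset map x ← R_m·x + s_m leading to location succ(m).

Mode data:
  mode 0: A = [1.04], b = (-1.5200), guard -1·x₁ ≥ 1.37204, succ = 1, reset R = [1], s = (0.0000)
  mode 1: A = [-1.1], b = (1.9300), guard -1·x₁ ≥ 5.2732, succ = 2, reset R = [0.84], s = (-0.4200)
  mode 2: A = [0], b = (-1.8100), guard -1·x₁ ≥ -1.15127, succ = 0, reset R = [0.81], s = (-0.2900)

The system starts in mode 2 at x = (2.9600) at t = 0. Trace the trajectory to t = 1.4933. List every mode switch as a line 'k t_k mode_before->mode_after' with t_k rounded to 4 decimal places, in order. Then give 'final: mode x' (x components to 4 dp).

Mode 2: guard c·x = -1.1513 hit at Δt = 0.9993 (t = 0.9993), x⁻ = (1.1513) → reset → x⁺ = (0.6425), jump to mode 0
Mode 0: flow for 0.4940 to horizon, guard not reached → x = (0.0925)

1 0.9993 2->0
final: 0 0.0925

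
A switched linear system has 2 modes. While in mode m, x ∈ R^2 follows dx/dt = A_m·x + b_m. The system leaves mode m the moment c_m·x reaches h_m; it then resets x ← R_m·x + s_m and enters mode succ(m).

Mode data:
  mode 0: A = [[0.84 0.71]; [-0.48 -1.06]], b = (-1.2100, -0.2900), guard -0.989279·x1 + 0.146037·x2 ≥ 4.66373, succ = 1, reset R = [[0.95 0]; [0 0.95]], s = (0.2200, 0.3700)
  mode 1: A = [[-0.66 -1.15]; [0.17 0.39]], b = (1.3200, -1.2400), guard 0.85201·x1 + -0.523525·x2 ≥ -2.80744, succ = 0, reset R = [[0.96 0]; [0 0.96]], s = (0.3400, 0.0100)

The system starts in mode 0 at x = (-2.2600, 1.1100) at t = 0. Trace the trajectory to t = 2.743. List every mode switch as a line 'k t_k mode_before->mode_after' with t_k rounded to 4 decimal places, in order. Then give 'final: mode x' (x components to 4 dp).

Mode 0: guard c·x = 4.6637 hit at Δt = 0.7128 (t = 0.7128), x⁻ = (-4.5371, 1.2004) → reset → x⁺ = (-4.0902, 1.5103), jump to mode 1
Mode 1: guard c·x = -2.8074 hit at Δt = 0.5467 (t = 1.2595), x⁻ = (-2.8326, 0.7526) → reset → x⁺ = (-2.3793, 0.7325), jump to mode 0
Mode 0: guard c·x = 4.6637 hit at Δt = 0.6312 (t = 1.8907), x⁻ = (-4.5642, 1.0165) → reset → x⁺ = (-4.1160, 1.3357), jump to mode 1
Mode 1: guard c·x = -2.8074 hit at Δt = 0.4837 (t = 2.3744), x⁻ = (-2.9059, 0.6334) → reset → x⁺ = (-2.4496, 0.6181), jump to mode 0
Mode 0: flow for 0.3686 to horizon, guard not reached → x = (-3.6523, 0.7782)

1 0.7128 0->1
2 1.2595 1->0
3 1.8907 0->1
4 2.3744 1->0
final: 0 -3.6523 0.7782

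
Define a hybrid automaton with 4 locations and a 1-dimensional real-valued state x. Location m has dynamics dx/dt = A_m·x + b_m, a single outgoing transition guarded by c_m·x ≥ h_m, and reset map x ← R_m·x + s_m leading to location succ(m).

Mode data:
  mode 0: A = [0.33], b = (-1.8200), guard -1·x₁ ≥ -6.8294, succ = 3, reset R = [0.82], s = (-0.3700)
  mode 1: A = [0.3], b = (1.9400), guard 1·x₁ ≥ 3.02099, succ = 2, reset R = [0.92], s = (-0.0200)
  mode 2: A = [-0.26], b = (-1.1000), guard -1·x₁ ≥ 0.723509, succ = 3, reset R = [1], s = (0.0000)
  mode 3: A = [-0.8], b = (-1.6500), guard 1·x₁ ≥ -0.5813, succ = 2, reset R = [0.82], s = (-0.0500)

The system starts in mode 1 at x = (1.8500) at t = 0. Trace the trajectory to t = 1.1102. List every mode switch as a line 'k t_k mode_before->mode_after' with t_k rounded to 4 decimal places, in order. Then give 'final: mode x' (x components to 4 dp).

1 0.4391 1->2
final: 2 1.6401

Mode 1: guard c·x = 3.0210 hit at Δt = 0.4391 (t = 0.4391), x⁻ = (3.0210) → reset → x⁺ = (2.7593), jump to mode 2
Mode 2: flow for 0.6711 to horizon, guard not reached → x = (1.6401)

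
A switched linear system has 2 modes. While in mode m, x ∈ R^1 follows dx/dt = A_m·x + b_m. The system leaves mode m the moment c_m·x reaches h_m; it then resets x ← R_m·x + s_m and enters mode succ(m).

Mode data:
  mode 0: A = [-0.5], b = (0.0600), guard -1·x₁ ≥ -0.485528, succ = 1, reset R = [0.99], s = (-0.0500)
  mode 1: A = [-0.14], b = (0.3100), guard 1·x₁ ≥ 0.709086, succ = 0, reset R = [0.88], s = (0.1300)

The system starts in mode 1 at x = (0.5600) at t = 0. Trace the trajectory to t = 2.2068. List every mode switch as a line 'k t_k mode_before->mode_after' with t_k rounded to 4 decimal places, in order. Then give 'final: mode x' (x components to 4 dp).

1 0.6746 1->0
2 1.7760 0->1
final: 1 0.5351

Mode 1: guard c·x = 0.7091 hit at Δt = 0.6746 (t = 0.6746), x⁻ = (0.7091) → reset → x⁺ = (0.7540), jump to mode 0
Mode 0: guard c·x = -0.4855 hit at Δt = 1.1014 (t = 1.7760), x⁻ = (0.4855) → reset → x⁺ = (0.4307), jump to mode 1
Mode 1: flow for 0.4308 to horizon, guard not reached → x = (0.5351)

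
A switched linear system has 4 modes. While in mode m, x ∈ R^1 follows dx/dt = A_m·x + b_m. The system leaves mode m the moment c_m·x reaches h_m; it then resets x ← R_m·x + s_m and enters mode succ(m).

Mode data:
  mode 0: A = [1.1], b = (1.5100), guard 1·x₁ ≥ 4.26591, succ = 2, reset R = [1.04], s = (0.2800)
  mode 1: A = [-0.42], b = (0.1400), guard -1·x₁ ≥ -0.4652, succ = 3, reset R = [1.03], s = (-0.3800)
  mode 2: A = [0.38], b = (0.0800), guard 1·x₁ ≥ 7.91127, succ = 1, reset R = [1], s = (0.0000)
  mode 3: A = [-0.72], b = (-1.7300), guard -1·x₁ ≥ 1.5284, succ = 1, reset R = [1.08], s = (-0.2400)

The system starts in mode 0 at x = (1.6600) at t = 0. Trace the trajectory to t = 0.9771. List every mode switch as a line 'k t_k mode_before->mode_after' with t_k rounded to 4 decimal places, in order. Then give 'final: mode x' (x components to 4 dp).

1 0.5638 0->2
final: 2 5.5544

Mode 0: guard c·x = 4.2659 hit at Δt = 0.5638 (t = 0.5638), x⁻ = (4.2659) → reset → x⁺ = (4.7165), jump to mode 2
Mode 2: flow for 0.4133 to horizon, guard not reached → x = (5.5544)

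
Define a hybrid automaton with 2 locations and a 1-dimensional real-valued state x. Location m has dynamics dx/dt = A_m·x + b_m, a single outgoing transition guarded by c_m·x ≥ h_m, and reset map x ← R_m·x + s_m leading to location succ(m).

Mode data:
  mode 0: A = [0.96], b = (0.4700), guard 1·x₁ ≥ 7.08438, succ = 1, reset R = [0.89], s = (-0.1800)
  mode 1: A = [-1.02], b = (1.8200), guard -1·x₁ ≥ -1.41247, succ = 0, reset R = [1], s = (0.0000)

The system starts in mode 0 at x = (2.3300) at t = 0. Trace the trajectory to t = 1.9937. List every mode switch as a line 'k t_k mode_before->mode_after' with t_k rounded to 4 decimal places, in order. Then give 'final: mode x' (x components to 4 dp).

Mode 0: guard c·x = 7.0844 hit at Δt = 1.0293 (t = 1.0293), x⁻ = (7.0844) → reset → x⁺ = (6.1251), jump to mode 1
Mode 1: flow for 0.9644 to horizon, guard not reached → x = (3.4075)

1 1.0293 0->1
final: 1 3.4075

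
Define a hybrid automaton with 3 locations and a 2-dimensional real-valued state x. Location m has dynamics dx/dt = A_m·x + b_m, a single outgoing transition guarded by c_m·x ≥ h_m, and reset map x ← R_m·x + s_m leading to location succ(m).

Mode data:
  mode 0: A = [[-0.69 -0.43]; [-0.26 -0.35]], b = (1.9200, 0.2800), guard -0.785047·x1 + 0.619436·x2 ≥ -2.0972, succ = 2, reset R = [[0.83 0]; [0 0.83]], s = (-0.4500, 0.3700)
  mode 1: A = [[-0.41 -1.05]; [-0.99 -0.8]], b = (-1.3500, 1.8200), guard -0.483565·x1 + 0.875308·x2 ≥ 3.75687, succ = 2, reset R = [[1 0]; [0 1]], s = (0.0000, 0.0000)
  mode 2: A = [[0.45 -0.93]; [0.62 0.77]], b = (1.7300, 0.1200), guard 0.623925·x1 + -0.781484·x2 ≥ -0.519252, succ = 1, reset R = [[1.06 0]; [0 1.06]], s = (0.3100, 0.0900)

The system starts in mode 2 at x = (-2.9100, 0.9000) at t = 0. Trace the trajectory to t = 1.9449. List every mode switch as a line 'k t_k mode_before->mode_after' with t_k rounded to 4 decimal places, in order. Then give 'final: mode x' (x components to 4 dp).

Mode 2: guard c·x = -0.5193 hit at Δt = 1.2655 (t = 1.2655), x⁻ = (-2.3313, -1.1969) → reset → x⁺ = (-2.1612, -1.1787), jump to mode 1
Mode 1: flow for 0.6794 to horizon, guard not reached → x = (-2.6134, 1.4452)

1 1.2655 2->1
final: 1 -2.6134 1.4452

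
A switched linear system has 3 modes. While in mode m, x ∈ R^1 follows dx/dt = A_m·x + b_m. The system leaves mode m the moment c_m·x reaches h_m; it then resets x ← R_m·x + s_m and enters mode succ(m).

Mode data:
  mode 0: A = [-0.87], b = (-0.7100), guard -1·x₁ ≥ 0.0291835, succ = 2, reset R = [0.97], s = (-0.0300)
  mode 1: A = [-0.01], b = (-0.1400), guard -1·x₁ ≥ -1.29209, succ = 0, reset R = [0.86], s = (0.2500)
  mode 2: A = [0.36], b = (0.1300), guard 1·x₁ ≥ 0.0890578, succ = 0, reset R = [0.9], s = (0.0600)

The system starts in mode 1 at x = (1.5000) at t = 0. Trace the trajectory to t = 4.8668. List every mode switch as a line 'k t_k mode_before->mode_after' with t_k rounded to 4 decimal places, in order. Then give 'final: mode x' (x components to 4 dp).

Mode 1: guard c·x = -1.2921 hit at Δt = 1.3504 (t = 1.3504), x⁻ = (1.2921) → reset → x⁺ = (1.3612), jump to mode 0
Mode 0: guard c·x = 0.0292 hit at Δt = 1.1698 (t = 2.5202), x⁻ = (-0.0292) → reset → x⁺ = (-0.0583), jump to mode 2
Mode 2: guard c·x = 0.0891 hit at Δt = 1.1015 (t = 3.6217), x⁻ = (0.0891) → reset → x⁺ = (0.1402), jump to mode 0
Mode 0: guard c·x = 0.0292 hit at Δt = 0.2240 (t = 3.8458), x⁻ = (-0.0292) → reset → x⁺ = (-0.0583), jump to mode 2
Mode 2: flow for 1.0210 to horizon, guard not reached → x = (0.0762)

1 1.3504 1->0
2 2.5202 0->2
3 3.6217 2->0
4 3.8458 0->2
final: 2 0.0762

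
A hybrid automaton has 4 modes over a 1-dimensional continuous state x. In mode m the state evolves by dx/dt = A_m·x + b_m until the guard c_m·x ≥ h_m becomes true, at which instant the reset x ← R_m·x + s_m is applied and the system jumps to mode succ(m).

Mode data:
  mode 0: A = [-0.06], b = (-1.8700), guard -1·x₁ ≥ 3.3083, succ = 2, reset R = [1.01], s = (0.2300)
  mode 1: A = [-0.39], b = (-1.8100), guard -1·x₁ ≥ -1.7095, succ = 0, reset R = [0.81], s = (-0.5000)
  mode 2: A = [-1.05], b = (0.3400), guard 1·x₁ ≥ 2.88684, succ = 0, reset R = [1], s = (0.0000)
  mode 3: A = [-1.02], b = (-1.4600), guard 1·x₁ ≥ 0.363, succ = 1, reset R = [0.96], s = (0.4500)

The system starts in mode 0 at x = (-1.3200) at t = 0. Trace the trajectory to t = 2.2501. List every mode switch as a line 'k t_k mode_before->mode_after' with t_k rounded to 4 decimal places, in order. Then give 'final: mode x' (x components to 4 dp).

Mode 0: guard c·x = 3.3083 hit at Δt = 1.1490 (t = 1.1490), x⁻ = (-3.3083) → reset → x⁺ = (-3.1114), jump to mode 2
Mode 2: flow for 1.1011 to horizon, guard not reached → x = (-0.7572)

1 1.1490 0->2
final: 2 -0.7572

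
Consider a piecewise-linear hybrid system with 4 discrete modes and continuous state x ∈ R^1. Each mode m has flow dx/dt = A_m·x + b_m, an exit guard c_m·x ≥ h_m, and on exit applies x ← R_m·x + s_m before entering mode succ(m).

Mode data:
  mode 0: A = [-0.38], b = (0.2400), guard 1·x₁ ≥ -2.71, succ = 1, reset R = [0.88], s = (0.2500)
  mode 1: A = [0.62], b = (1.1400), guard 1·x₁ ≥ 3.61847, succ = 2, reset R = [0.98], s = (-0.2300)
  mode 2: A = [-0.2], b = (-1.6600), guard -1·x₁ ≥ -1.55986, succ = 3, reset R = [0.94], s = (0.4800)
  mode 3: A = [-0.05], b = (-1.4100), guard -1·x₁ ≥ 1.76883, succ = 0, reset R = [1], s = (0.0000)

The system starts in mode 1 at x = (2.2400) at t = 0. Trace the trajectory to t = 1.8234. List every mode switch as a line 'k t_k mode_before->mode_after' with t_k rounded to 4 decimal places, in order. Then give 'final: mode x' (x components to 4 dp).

Mode 1: guard c·x = 3.6185 hit at Δt = 0.4696 (t = 0.4696), x⁻ = (3.6185) → reset → x⁺ = (3.3161), jump to mode 2
Mode 2: guard c·x = -1.5599 hit at Δt = 0.8196 (t = 1.2892), x⁻ = (1.5599) → reset → x⁺ = (1.9463), jump to mode 3
Mode 3: flow for 0.5342 to horizon, guard not reached → x = (1.1517)

1 0.4696 1->2
2 1.2892 2->3
final: 3 1.1517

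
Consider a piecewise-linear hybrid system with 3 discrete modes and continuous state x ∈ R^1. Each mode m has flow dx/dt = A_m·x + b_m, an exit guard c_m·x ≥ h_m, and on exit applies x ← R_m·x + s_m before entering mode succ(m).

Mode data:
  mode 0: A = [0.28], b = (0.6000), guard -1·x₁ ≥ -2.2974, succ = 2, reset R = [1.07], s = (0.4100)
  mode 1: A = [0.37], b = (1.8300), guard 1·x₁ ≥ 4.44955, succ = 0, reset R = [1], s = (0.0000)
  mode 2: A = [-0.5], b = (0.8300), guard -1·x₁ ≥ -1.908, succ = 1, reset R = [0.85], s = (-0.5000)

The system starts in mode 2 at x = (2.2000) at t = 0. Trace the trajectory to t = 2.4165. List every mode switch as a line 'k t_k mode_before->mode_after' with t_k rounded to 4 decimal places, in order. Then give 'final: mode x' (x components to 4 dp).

1 1.5563 2->1
final: 1 3.3958

Mode 2: guard c·x = -1.9080 hit at Δt = 1.5563 (t = 1.5563), x⁻ = (1.9080) → reset → x⁺ = (1.1218), jump to mode 1
Mode 1: flow for 0.8602 to horizon, guard not reached → x = (3.3958)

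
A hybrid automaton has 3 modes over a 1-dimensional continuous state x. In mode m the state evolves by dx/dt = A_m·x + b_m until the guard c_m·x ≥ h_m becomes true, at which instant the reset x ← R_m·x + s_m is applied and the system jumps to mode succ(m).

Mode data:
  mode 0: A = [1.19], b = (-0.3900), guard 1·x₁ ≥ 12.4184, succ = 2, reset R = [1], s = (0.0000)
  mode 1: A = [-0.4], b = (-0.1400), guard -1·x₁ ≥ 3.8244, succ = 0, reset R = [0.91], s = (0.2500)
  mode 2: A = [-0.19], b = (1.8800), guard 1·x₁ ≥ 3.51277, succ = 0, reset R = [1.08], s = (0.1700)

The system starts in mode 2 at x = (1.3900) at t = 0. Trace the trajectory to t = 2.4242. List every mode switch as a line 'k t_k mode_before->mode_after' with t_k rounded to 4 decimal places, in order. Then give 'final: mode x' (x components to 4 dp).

1 1.5113 2->0
final: 0 11.1030

Mode 2: guard c·x = 3.5128 hit at Δt = 1.5113 (t = 1.5113), x⁻ = (3.5128) → reset → x⁺ = (3.9638), jump to mode 0
Mode 0: flow for 0.9129 to horizon, guard not reached → x = (11.1030)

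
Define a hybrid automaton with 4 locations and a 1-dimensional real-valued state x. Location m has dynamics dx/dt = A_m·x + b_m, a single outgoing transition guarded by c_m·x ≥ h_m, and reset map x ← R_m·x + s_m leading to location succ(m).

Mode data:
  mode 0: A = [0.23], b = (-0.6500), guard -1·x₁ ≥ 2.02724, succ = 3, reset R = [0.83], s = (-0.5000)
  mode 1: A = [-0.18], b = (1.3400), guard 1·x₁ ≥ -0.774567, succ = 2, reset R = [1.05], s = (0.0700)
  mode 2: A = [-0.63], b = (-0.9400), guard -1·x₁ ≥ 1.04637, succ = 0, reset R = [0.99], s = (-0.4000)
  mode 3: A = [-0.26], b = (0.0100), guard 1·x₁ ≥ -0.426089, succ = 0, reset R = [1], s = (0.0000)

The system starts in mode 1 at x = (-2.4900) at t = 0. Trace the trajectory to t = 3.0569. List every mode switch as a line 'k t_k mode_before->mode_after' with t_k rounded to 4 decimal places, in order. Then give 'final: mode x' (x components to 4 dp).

1 1.0531 1->2
2 1.8766 2->0
3 2.4415 0->3
final: 3 -1.8542

Mode 1: guard c·x = -0.7746 hit at Δt = 1.0531 (t = 1.0531), x⁻ = (-0.7746) → reset → x⁺ = (-0.7433), jump to mode 2
Mode 2: guard c·x = 1.0464 hit at Δt = 0.8235 (t = 1.8766), x⁻ = (-1.0464) → reset → x⁺ = (-1.4359), jump to mode 0
Mode 0: guard c·x = 2.0272 hit at Δt = 0.5649 (t = 2.4415), x⁻ = (-2.0272) → reset → x⁺ = (-2.1826), jump to mode 3
Mode 3: flow for 0.6154 to horizon, guard not reached → x = (-1.8542)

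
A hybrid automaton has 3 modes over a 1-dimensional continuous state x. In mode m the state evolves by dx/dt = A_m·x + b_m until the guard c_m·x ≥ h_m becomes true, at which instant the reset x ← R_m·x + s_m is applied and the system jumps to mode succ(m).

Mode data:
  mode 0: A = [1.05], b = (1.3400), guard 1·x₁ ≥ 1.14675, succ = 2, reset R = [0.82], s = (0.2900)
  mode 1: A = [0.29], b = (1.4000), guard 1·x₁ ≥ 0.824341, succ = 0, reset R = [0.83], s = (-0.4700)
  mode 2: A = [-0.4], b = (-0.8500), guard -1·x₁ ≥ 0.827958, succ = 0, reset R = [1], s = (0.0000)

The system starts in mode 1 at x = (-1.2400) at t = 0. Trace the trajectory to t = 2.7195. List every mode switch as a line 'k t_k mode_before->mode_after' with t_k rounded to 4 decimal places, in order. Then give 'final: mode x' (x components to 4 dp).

1 1.5673 1->0
2 2.0301 0->2
final: 2 0.4217

Mode 1: guard c·x = 0.8243 hit at Δt = 1.5673 (t = 1.5673), x⁻ = (0.8243) → reset → x⁺ = (0.2142), jump to mode 0
Mode 0: guard c·x = 1.1467 hit at Δt = 0.4628 (t = 2.0301), x⁻ = (1.1467) → reset → x⁺ = (1.2303), jump to mode 2
Mode 2: flow for 0.6894 to horizon, guard not reached → x = (0.4217)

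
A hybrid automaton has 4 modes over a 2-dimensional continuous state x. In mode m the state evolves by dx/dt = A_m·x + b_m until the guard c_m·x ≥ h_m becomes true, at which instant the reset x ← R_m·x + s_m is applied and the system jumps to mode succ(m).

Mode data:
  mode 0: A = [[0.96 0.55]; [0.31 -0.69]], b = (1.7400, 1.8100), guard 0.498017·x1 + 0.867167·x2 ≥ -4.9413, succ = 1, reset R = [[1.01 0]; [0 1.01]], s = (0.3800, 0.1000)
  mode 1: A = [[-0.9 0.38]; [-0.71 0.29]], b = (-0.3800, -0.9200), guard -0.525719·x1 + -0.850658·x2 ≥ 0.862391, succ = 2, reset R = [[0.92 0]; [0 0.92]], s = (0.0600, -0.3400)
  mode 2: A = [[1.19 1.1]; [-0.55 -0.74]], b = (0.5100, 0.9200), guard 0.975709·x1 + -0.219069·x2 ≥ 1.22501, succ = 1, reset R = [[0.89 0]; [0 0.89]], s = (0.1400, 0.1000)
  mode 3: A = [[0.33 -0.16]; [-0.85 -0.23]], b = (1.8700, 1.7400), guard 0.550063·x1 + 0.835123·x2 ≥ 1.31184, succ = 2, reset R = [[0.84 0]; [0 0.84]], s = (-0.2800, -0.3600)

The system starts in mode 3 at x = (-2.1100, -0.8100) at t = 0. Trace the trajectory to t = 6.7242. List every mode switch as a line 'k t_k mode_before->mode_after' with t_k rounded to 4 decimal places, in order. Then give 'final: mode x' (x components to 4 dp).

Mode 3: guard c·x = 1.3118 hit at Δt = 1.0412 (t = 1.0412), x⁻ = (-0.7935, 2.0935) → reset → x⁺ = (-0.9466, 1.3985), jump to mode 2
Mode 2: guard c·x = 1.2250 hit at Δt = 1.1720 (t = 2.2132), x⁻ = (1.5296, 1.2208) → reset → x⁺ = (1.5014, 1.1865), jump to mode 1
Mode 1: guard c·x = 0.8624 hit at Δt = 1.5791 (t = 3.7923), x⁻ = (-0.0256, -0.9980) → reset → x⁺ = (0.0365, -1.2581), jump to mode 2
Mode 2: guard c·x = 1.2250 hit at Δt = 2.1147 (t = 5.9070), x⁻ = (1.3812, 0.5600) → reset → x⁺ = (1.3693, 0.5984), jump to mode 1
Mode 1: flow for 0.8172 to horizon, guard not reached → x = (0.4073, -0.6669)

1 1.0412 3->2
2 2.2132 2->1
3 3.7923 1->2
4 5.9070 2->1
final: 1 0.4073 -0.6669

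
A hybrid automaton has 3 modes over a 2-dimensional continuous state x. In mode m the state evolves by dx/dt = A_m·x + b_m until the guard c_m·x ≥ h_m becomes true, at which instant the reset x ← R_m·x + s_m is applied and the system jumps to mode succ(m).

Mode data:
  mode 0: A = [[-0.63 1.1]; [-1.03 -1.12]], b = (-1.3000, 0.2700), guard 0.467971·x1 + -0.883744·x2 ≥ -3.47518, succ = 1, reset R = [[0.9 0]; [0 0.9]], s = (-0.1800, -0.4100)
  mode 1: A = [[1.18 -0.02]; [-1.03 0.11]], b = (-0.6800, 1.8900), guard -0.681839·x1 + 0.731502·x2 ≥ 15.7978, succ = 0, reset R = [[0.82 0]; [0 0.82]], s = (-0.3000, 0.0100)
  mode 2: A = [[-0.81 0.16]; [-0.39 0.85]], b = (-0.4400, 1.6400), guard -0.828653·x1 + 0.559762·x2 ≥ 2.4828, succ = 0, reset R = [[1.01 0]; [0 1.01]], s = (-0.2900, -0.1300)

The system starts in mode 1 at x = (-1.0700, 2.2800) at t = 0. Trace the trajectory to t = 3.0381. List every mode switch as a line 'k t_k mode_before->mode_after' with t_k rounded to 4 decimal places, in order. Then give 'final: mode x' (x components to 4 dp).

1 1.5128 1->0
2 2.5687 0->1
final: 1 0.6553 4.3442

Mode 1: guard c·x = 15.7978 hit at Δt = 1.5128 (t = 1.5128), x⁻ = (-9.6480, 12.6034) → reset → x⁺ = (-8.2113, 10.3448), jump to mode 0
Mode 0: guard c·x = -3.4752 hit at Δt = 1.0559 (t = 2.5687), x⁻ = (0.9221, 4.4206) → reset → x⁺ = (0.6499, 3.5686), jump to mode 1
Mode 1: flow for 0.4694 to horizon, guard not reached → x = (0.6553, 4.3442)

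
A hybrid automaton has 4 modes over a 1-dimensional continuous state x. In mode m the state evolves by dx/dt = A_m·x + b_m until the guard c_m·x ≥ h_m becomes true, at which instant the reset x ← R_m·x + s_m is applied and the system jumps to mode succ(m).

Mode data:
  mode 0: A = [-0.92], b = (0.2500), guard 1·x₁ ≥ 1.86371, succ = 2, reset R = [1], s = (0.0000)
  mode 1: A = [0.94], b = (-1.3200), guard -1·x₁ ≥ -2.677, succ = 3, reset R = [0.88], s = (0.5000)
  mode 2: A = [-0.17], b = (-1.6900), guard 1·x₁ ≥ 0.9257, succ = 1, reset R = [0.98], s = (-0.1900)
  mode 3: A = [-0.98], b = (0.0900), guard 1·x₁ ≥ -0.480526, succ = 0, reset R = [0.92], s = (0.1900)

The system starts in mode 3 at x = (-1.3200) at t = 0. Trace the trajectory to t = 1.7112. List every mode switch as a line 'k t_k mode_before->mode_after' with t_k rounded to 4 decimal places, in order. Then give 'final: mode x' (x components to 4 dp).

Mode 3: guard c·x = -0.4805 hit at Δt = 0.9213 (t = 0.9213), x⁻ = (-0.4805) → reset → x⁺ = (-0.2521), jump to mode 0
Mode 0: flow for 0.7899 to horizon, guard not reached → x = (0.0185)

1 0.9213 3->0
final: 0 0.0185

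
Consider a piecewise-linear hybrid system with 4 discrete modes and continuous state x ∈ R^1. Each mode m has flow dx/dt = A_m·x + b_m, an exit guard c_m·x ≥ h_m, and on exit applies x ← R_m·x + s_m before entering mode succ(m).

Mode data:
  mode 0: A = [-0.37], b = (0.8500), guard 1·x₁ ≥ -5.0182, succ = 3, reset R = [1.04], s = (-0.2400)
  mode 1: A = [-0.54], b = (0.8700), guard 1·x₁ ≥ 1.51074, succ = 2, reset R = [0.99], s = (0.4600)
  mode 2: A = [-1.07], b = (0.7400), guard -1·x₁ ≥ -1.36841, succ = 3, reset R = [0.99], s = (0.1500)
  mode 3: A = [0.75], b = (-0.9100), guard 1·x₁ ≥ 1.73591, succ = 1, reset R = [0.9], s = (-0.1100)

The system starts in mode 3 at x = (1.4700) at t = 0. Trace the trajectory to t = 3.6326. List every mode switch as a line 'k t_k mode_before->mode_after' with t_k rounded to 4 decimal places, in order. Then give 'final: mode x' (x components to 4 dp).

Mode 3: guard c·x = 1.7359 hit at Δt = 0.9480 (t = 0.9480), x⁻ = (1.7359) → reset → x⁺ = (1.4523), jump to mode 1
Mode 1: guard c·x = 1.5107 hit at Δt = 0.8495 (t = 1.7975), x⁻ = (1.5107) → reset → x⁺ = (1.9556), jump to mode 2
Mode 2: guard c·x = -1.3684 hit at Δt = 0.5838 (t = 2.3813), x⁻ = (1.3684) → reset → x⁺ = (1.5047), jump to mode 3
Mode 3: guard c·x = 1.7359 hit at Δt = 0.7788 (t = 3.1601), x⁻ = (1.7359) → reset → x⁺ = (1.4523), jump to mode 1
Mode 1: flow for 0.4725 to horizon, guard not reached → x = (1.4881)

1 0.9480 3->1
2 1.7975 1->2
3 2.3813 2->3
4 3.1601 3->1
final: 1 1.4881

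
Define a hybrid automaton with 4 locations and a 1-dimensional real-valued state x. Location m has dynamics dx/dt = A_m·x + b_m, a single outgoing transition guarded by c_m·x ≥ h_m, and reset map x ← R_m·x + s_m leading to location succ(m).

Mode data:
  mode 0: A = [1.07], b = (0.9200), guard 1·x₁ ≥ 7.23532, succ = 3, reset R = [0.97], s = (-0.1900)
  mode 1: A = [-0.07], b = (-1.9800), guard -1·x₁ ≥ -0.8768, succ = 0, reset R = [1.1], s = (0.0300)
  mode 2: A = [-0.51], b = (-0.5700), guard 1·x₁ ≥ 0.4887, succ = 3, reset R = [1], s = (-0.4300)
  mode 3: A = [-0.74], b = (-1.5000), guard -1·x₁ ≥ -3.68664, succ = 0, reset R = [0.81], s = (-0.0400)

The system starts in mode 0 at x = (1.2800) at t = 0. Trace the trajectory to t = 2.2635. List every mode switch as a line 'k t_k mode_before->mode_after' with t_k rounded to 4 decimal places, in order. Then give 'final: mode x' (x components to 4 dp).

1 1.2435 0->3
2 1.8356 3->0
final: 0 5.1562

Mode 0: guard c·x = 7.2353 hit at Δt = 1.2435 (t = 1.2435), x⁻ = (7.2353) → reset → x⁺ = (6.8283), jump to mode 3
Mode 3: guard c·x = -3.6866 hit at Δt = 0.5921 (t = 1.8356), x⁻ = (3.6866) → reset → x⁺ = (2.9462), jump to mode 0
Mode 0: flow for 0.4279 to horizon, guard not reached → x = (5.1562)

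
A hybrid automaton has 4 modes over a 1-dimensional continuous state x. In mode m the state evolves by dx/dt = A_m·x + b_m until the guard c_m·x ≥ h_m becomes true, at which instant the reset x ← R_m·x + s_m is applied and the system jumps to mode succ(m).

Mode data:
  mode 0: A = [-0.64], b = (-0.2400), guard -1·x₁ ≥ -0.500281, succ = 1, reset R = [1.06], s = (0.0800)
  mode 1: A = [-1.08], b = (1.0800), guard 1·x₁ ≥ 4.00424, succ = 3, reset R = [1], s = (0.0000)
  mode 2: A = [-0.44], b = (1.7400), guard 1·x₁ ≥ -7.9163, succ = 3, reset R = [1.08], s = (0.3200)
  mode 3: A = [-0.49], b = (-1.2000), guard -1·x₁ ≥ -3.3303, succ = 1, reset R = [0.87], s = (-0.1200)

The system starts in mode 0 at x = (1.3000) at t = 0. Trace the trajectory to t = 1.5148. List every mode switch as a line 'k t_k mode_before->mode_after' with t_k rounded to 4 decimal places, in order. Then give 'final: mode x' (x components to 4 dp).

Mode 0: guard c·x = -0.5003 hit at Δt = 1.0141 (t = 1.0141), x⁻ = (0.5003) → reset → x⁺ = (0.6103), jump to mode 1
Mode 1: flow for 0.5007 to horizon, guard not reached → x = (0.7731)

1 1.0141 0->1
final: 1 0.7731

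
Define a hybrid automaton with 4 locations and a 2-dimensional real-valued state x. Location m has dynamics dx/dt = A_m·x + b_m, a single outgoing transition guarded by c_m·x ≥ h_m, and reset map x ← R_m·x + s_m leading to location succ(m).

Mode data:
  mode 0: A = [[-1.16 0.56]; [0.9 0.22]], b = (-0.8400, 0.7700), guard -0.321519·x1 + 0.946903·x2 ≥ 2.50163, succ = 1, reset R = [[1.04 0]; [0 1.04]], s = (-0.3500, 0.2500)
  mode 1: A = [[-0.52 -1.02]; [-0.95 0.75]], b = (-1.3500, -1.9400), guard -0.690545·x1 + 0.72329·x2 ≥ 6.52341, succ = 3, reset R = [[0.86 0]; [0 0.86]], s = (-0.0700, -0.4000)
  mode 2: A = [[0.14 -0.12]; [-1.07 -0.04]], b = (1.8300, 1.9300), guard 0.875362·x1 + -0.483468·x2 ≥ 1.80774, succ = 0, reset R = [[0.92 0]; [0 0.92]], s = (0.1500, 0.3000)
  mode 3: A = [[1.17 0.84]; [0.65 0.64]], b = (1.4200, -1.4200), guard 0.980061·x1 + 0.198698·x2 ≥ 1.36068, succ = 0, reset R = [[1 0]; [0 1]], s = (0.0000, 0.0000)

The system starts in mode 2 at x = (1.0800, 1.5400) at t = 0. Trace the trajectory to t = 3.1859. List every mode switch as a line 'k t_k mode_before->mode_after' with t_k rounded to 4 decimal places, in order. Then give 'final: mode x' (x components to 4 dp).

Mode 2: guard c·x = 1.8077 hit at Δt = 0.9097 (t = 0.9097), x⁻ = (2.8167, 1.3608) → reset → x⁺ = (2.7414, 1.5520), jump to mode 0
Mode 0: guard c·x = 2.5016 hit at Δt = 0.5188 (t = 1.4285), x⁻ = (1.7190, 3.2256) → reset → x⁺ = (1.4378, 3.6046), jump to mode 1
Mode 1: guard c·x = 6.5234 hit at Δt = 0.9686 (t = 2.3971), x⁻ = (-3.4612, 5.7146) → reset → x⁺ = (-3.0466, 4.5145), jump to mode 3
Mode 3: flow for 0.7888 to horizon, guard not reached → x = (-0.9999, 4.5149)

1 0.9097 2->0
2 1.4285 0->1
3 2.3971 1->3
final: 3 -0.9999 4.5149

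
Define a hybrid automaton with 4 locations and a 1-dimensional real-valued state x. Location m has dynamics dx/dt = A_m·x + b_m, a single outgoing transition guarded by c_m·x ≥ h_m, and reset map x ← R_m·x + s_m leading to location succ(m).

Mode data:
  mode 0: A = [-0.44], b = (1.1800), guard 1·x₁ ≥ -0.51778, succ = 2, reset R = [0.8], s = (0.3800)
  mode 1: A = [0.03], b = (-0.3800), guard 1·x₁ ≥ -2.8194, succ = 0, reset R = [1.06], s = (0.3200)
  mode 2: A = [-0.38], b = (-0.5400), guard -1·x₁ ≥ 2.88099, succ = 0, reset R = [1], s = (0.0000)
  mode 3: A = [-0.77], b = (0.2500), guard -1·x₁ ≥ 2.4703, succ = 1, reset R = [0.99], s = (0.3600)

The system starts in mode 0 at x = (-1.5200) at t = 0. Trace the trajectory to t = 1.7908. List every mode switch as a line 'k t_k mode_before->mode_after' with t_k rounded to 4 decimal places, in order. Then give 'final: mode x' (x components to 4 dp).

1 0.6193 0->2
final: 2 -0.5325

Mode 0: guard c·x = -0.5178 hit at Δt = 0.6193 (t = 0.6193), x⁻ = (-0.5178) → reset → x⁺ = (-0.0342), jump to mode 2
Mode 2: flow for 1.1715 to horizon, guard not reached → x = (-0.5325)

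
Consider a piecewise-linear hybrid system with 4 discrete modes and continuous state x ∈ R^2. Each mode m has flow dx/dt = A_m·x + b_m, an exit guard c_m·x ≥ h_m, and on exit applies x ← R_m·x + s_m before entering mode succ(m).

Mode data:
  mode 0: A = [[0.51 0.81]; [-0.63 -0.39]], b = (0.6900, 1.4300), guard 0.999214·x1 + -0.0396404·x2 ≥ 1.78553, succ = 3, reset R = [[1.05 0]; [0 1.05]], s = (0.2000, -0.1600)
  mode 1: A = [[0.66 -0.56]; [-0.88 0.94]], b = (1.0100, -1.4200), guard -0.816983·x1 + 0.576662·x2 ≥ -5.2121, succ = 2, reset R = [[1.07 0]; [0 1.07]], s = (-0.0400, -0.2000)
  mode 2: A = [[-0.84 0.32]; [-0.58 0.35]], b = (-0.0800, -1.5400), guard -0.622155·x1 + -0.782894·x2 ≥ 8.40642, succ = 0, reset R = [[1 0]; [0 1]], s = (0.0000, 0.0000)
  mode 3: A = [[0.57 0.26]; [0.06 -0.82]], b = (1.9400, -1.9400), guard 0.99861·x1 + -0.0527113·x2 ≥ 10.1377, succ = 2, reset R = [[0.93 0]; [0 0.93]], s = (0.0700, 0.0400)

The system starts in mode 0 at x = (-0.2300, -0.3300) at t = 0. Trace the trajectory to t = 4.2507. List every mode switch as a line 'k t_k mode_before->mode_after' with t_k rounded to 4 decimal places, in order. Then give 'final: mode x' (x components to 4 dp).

1 1.4673 0->3
2 3.0596 3->2
final: 2 2.0593 -8.6762

Mode 0: guard c·x = 1.7855 hit at Δt = 1.4673 (t = 1.4673), x⁻ = (1.8251, 0.9626) → reset → x⁺ = (2.1164, 0.8507), jump to mode 3
Mode 3: guard c·x = 10.1377 hit at Δt = 1.5923 (t = 3.0596), x⁻ = (10.0910, -1.1516) → reset → x⁺ = (9.4547, -1.0310), jump to mode 2
Mode 2: flow for 1.1911 to horizon, guard not reached → x = (2.0593, -8.6762)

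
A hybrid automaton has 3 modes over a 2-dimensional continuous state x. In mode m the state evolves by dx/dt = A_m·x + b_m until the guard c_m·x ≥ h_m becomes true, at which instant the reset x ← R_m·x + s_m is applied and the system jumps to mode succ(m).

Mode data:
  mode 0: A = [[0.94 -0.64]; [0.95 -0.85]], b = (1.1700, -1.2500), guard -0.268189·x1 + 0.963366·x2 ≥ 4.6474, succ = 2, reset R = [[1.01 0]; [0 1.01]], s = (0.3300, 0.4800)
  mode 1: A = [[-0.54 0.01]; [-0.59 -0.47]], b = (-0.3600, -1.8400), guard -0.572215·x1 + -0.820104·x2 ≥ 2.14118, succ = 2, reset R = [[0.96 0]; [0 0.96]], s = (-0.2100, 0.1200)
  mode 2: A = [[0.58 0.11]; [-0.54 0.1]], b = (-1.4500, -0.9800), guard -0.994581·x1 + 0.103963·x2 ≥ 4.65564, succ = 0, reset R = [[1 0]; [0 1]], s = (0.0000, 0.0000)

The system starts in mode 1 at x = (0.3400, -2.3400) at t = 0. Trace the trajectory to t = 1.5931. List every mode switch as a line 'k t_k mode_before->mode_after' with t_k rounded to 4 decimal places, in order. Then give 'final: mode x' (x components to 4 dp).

Mode 1: guard c·x = 2.1412 hit at Δt = 0.4470 (t = 0.4470), x⁻ = (0.1141, -2.6904) → reset → x⁺ = (-0.1005, -2.4628), jump to mode 2
Mode 2: flow for 1.1461 to horizon, guard not reached → x = (-3.0682, -3.0427)

1 0.4470 1->2
final: 2 -3.0682 -3.0427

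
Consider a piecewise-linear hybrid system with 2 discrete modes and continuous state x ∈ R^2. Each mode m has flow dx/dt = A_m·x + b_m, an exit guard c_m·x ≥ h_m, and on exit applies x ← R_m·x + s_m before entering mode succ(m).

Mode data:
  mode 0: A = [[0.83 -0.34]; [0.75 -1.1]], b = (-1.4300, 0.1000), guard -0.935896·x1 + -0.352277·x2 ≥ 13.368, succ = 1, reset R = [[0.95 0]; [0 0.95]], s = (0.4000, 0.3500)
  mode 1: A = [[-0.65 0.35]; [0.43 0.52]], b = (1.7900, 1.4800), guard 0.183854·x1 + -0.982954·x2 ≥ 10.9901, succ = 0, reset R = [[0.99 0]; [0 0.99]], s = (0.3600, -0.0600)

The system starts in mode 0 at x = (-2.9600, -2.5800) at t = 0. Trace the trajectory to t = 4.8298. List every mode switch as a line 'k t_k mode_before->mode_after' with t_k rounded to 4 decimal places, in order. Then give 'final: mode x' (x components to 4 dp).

1 1.5837 0->1
2 2.8664 1->0
3 4.0456 0->1
final: 1 -7.2899 -12.4039

Mode 0: guard c·x = 13.3680 hit at Δt = 1.5837 (t = 1.5837), x⁻ = (-12.4253, -4.9370) → reset → x⁺ = (-11.4041, -4.3401), jump to mode 1
Mode 1: guard c·x = 10.9901 hit at Δt = 1.2827 (t = 2.8664), x⁻ = (-6.0379, -12.3100) → reset → x⁺ = (-5.6175, -12.2469), jump to mode 0
Mode 0: guard c·x = 13.3680 hit at Δt = 1.1792 (t = 4.0456), x⁻ = (-11.4565, -7.5108) → reset → x⁺ = (-10.4837, -6.7853), jump to mode 1
Mode 1: flow for 0.7842 to horizon, guard not reached → x = (-7.2899, -12.4039)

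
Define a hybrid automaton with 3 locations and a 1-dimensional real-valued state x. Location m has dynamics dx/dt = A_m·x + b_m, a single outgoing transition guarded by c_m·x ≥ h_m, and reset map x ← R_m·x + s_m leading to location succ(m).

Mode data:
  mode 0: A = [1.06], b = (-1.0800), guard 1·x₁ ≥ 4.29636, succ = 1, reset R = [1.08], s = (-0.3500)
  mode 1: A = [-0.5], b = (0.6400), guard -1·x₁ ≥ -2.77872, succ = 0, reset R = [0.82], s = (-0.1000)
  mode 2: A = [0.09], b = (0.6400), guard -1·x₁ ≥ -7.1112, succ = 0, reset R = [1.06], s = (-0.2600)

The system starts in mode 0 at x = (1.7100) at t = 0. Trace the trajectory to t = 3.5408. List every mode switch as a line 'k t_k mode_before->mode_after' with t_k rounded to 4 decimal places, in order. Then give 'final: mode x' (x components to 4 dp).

Mode 0: guard c·x = 4.2964 hit at Δt = 1.4684 (t = 1.4684), x⁻ = (4.2964) → reset → x⁺ = (4.2901), jump to mode 1
Mode 1: guard c·x = -2.7787 hit at Δt = 1.3947 (t = 2.8631), x⁻ = (2.7787) → reset → x⁺ = (2.1786), jump to mode 0
Mode 0: flow for 0.6777 to horizon, guard not reached → x = (3.3975)

1 1.4684 0->1
2 2.8631 1->0
final: 0 3.3975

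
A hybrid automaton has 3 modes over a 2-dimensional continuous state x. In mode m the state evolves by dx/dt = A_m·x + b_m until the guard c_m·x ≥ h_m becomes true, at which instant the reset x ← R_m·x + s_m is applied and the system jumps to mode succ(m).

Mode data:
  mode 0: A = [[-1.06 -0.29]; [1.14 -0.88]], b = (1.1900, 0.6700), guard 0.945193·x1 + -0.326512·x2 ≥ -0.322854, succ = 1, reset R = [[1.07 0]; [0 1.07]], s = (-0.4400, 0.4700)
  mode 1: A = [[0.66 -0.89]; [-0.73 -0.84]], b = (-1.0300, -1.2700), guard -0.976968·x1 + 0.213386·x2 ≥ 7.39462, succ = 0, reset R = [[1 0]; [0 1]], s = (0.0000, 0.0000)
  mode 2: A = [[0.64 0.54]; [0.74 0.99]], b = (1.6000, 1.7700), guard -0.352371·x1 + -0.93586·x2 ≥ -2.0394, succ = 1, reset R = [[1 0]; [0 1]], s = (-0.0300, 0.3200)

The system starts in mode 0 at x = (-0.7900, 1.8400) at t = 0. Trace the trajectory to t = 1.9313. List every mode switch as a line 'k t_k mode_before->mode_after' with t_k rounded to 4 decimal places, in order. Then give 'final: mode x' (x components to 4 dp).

1 0.7477 0->1
final: 1 -4.4131 1.0542

Mode 0: guard c·x = -0.3229 hit at Δt = 0.7477 (t = 0.7477), x⁻ = (0.0542, 1.1457) → reset → x⁺ = (-0.3820, 1.6959), jump to mode 1
Mode 1: flow for 1.1836 to horizon, guard not reached → x = (-4.4131, 1.0542)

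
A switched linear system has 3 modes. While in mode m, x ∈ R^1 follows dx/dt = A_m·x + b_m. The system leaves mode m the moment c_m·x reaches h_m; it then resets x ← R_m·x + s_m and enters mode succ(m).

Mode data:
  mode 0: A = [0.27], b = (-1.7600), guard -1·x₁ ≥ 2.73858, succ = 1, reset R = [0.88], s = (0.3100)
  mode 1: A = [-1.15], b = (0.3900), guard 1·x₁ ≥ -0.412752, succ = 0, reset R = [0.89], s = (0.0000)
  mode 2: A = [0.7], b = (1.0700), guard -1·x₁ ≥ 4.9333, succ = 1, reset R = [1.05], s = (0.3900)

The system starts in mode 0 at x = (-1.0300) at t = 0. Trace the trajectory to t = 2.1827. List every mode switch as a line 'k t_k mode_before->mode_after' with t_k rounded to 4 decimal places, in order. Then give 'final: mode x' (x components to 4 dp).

Mode 0: guard c·x = 2.7386 hit at Δt = 0.7557 (t = 0.7557), x⁻ = (-2.7386) → reset → x⁺ = (-2.1000), jump to mode 1
Mode 1: guard c·x = -0.4128 hit at Δt = 1.0233 (t = 1.7790), x⁻ = (-0.4128) → reset → x⁺ = (-0.3673), jump to mode 0
Mode 0: flow for 0.4037 to horizon, guard not reached → x = (-1.1603)

1 0.7557 0->1
2 1.7790 1->0
final: 0 -1.1603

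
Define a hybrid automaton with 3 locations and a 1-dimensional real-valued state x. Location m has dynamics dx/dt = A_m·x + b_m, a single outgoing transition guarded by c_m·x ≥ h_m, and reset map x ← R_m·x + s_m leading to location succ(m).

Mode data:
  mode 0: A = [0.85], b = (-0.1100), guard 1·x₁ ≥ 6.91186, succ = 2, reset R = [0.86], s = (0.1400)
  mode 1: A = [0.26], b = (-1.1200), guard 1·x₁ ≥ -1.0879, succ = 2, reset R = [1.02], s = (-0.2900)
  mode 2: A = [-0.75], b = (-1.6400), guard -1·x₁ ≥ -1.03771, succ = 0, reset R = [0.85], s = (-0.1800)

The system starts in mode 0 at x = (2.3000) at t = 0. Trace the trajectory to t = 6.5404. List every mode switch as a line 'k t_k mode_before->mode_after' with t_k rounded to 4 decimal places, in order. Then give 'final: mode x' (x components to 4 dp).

Mode 0: guard c·x = 6.9119 hit at Δt = 1.3404 (t = 1.3404), x⁻ = (6.9119) → reset → x⁺ = (6.0842), jump to mode 2
Mode 2: guard c·x = -1.0377 hit at Δt = 1.2560 (t = 2.5964), x⁻ = (1.0377) → reset → x⁺ = (0.7021), jump to mode 0
Mode 0: guard c·x = 6.9119 hit at Δt = 2.9080 (t = 5.5044), x⁻ = (6.9119) → reset → x⁺ = (6.0842), jump to mode 2
Mode 2: flow for 1.0360 to horizon, guard not reached → x = (1.6162)

1 1.3404 0->2
2 2.5964 2->0
3 5.5044 0->2
final: 2 1.6162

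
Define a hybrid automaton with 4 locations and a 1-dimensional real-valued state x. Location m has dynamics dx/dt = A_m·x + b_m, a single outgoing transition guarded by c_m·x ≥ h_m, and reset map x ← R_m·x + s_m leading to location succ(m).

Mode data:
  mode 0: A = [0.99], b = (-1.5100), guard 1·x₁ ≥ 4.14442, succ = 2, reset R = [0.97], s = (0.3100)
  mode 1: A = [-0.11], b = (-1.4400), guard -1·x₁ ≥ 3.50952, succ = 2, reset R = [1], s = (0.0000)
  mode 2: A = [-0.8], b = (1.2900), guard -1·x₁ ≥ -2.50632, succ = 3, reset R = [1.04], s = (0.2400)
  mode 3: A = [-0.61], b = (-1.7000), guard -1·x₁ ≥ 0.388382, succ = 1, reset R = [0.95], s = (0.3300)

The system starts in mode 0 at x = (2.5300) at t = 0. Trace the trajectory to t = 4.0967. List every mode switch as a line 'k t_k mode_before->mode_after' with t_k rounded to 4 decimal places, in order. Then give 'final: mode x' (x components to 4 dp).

Mode 0: guard c·x = 4.1444 hit at Δt = 0.9678 (t = 0.9678), x⁻ = (4.1444) → reset → x⁺ = (4.3301), jump to mode 2
Mode 2: guard c·x = -2.5063 hit at Δt = 1.3900 (t = 2.3578), x⁻ = (2.5063) → reset → x⁺ = (2.8466), jump to mode 3
Mode 3: guard c·x = 0.3884 hit at Δt = 1.3998 (t = 3.7576), x⁻ = (-0.3884) → reset → x⁺ = (-0.0390), jump to mode 1
Mode 1: flow for 0.3391 to horizon, guard not reached → x = (-0.5169)

1 0.9678 0->2
2 2.3578 2->3
3 3.7576 3->1
final: 1 -0.5169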